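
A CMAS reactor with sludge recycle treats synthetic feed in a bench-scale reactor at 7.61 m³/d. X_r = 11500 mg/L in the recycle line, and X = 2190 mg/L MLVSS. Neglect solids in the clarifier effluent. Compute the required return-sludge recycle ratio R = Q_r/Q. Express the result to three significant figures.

R ≈ 0.235

Mass balance around the secondary clarifier (neglecting effluent solids): R = X / (X_r − X) = 2190 / (11500 − 2190) = 0.2352.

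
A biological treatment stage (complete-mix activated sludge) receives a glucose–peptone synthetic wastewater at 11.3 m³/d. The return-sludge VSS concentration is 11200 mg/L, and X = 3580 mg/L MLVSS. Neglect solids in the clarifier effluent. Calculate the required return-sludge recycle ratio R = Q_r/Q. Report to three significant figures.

Solids balance on the clarifier gives (1+R)X = R·X_r, so R = X/(X_r − X) = 3580 / (11200 − 3580) = 0.4698.

R ≈ 0.470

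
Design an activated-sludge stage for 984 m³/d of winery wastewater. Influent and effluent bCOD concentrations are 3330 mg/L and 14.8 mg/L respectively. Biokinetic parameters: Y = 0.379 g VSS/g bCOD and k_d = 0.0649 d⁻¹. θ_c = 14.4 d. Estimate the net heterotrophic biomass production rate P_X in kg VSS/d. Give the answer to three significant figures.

P_X ≈ 639 kg VSS/d

Observed yield with endogenous decay: Y_obs = Y / (1 + k_d·θ_c) = 0.379 / (1 + 0.0649 × 14.4) = 0.379 / 1.935 = 0.1959 g VSS/g bCOD.
Substrate removed = Q·(S₀ − S) = 984 m³/d × (3330 − 14.8) g/m³ = 3.26×10^6 g/d = 3262 kg/d.
Biomass produced: P_X = Y_obs·Q·ΔS = 0.1959 × 3262 ≈ 639.1 kg VSS/d.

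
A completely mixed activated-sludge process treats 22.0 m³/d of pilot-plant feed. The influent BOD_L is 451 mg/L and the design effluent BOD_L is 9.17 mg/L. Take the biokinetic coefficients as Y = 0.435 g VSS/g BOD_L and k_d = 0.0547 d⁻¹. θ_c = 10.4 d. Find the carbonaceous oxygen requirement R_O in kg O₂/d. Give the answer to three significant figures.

R_O ≈ 5.89 kg O₂/d

The observed yield is Y_obs = Y/(1 + k_d·θ_c) = 0.435 / (1 + 0.0547 × 10.4) = 0.435 / 1.569 = 0.2773 g VSS per g BOD_L removed.
ΔS = 451 − 9.17 = 441.8 mg/L, so the substrate removal rate is 22.0 × 441.8/1000 = 9.720 kg BOD_L/d.
Net sludge production P_X = 0.2773 × 9.720 = 2.695 kg VSS/d.
R_O = Q·ΔS − 1.42 P_X = 9.720 − 3.827 = 5.893 kg O₂/d.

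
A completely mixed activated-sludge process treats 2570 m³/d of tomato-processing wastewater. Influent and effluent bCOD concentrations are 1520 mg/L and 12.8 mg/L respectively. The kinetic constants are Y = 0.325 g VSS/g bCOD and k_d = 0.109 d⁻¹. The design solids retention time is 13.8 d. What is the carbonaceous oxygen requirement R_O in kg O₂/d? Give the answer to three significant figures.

Y_obs = Y / (1 + k_d θ_c) = 0.325 / (1 + 0.109 × 13.8) = 0.325 / 2.504 = 0.1298.
ΔS = 1520 − 12.8 = 1507 mg/L, so the substrate removal rate is 2570 × 1507/1000 = 3874 kg bCOD/d.
P_X = Y_obs·Q·(S₀ − S) = 0.1298 × 3874 = 502.7 kg VSS/d.
R_O = Q·ΔS − 1.42 P_X = 3874 − 713.8 = 3160 kg O₂/d.

R_O ≈ 3160 kg O₂/d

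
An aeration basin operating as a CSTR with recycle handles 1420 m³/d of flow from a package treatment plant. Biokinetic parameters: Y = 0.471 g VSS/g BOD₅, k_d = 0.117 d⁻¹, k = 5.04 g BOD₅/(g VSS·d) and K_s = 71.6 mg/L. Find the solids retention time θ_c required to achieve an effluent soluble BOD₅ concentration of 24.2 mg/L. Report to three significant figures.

Specific growth rate at S = 24.2 mg/L: μ = YkS/(K_s+S) = 0.471·5.04·24.2/(71.6+24.2) = 0.5997 d⁻¹.
1/θ_c = 0.5997 − 0.117 = 0.4827 d⁻¹, so θ_c = 2.072 d.

θ_c ≈ 2.07 d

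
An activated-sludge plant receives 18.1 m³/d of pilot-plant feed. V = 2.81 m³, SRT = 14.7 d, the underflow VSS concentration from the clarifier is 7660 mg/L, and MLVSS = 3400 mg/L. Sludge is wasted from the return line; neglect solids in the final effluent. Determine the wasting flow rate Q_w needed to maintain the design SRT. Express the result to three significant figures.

Q_w ≈ 0.0848 m³/d

Wasting from the return line (neglecting effluent solids): Q_w = V·X / (θ_c·X_r) = 2.810 × 3400 / (14.7 × 7660) = 0.08485 m³/d.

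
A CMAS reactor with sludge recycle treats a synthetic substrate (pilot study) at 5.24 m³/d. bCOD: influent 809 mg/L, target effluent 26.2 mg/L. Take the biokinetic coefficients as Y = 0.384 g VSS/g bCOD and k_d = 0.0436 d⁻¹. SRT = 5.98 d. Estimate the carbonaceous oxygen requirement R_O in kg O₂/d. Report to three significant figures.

The observed yield is Y_obs = Y/(1 + k_d·θ_c) = 0.384 / (1 + 0.0436 × 5.98) = 0.384 / 1.261 = 0.3046 g VSS per g bCOD removed.
Substrate removed = Q·(S₀ − S) = 5.24 m³/d × (809 − 26.2) g/m³ = 4.1×10^3 g/d = 4.102 kg/d.
Biomass synthesised: P_X = Y_obs × 4.102 = 1.249 kg VSS/d.
Carbonaceous O₂ demand = substrate oxidised − cell-mass equivalent = 4.102 − 1.42 × 1.249 = 2.328 kg O₂/d.

R_O ≈ 2.33 kg O₂/d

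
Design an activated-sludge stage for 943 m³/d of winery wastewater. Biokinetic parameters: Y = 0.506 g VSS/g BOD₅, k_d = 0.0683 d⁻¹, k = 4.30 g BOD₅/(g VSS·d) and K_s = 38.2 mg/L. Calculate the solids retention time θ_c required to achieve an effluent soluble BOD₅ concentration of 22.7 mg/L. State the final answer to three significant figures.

From 1/θ_c = Y·k·S/(K_s + S) − k_d: Y·k·S/(K_s+S) = 0.506 × 4.30 × 22.7 / (38.2 + 22.7) = 0.8110 d⁻¹.
1/θ_c = 0.8110 − 0.0683 = 0.7427 d⁻¹, so θ_c = 1.346 d.

θ_c ≈ 1.35 d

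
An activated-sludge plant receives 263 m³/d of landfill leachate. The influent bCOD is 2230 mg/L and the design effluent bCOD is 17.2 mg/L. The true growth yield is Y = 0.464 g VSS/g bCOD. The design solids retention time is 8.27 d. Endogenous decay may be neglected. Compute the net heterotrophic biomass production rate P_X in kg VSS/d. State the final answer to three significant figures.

P_X ≈ 270 kg VSS/d

Since k_d ≈ 0, Y_obs = Y = 0.464 g VSS/g bCOD.
Mass of bCOD removed per day: Q(S₀ − S) = 263 × 2213 g/m³ = 582.0 kg/d.
P_X = Y_obs · Q(S₀ − S) = 0.4640 × 582.0 = 270.0 kg VSS/d.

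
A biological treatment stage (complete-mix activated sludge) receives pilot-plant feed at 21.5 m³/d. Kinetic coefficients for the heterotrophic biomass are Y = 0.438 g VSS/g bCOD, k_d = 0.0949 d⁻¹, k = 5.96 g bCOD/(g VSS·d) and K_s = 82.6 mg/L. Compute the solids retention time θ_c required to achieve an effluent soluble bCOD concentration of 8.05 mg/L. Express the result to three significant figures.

θ_c ≈ 7.30 d

From 1/θ_c = Y·k·S/(K_s + S) − k_d: Y·k·S/(K_s+S) = 0.438 × 5.96 × 8.05 / (82.6 + 8.05) = 0.2318 d⁻¹.
1/θ_c = 0.2318 − 0.0949 = 0.1369 d⁻¹, so θ_c = 7.304 d.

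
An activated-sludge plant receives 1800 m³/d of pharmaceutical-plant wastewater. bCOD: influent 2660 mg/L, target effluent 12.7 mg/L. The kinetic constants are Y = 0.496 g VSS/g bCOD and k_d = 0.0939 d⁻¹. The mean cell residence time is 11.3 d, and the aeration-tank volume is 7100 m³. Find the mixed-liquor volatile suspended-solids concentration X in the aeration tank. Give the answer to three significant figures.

From V·X·(1 + k_d·θ_c) = Y·Q·(S₀ − S)·θ_c: X = 0.496 × 1800 × (2660 − 12.7) × 11.3 / [7100 × (1 + 0.0939 × 11.3)] = 1825 mg/L.

X ≈ 1830 mg/L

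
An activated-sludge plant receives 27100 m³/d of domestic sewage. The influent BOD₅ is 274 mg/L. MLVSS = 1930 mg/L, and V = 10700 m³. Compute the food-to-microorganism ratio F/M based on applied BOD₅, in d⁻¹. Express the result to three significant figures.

F/M ≈ 0.360 d⁻¹

F/M = applied load / biomass = Q·S₀/(V·X) = 27100 × 274 / (10700 × 1930) = 0.3596 d⁻¹.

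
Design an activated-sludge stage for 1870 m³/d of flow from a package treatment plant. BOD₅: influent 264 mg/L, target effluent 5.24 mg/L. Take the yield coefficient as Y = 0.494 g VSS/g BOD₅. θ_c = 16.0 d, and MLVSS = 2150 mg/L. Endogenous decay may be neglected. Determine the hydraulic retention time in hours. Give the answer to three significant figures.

τ ≈ 22.8 h

Biomass mass balance (decay neglected): V·X = Y·Q·(S₀ − S)·θ_c, so V = 0.494 × 1870 × (264 − 5.24) × 16.0 / 2150 = 1779 m³.
τ = V/Q = 1779/1870 = 0.9513 d, or 22.83 h.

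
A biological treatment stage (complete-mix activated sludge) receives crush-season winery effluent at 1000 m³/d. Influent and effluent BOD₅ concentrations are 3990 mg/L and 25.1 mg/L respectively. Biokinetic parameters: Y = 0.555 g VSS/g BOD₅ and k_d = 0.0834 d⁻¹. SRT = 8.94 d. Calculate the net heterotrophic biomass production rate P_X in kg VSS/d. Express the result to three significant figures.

The observed yield is Y_obs = Y/(1 + k_d·θ_c) = 0.555 / (1 + 0.0834 × 8.94) = 0.555 / 1.746 = 0.3179 g VSS per g BOD₅ removed.
Substrate removed = Q·(S₀ − S) = 1000 m³/d × (3990 − 25.1) g/m³ = 3.96×10^6 g/d = 3965 kg/d.
Net biomass production P_X = Y_obs × Q·(S₀ − S) = 0.3179 × 3965 = 1261 kg VSS/d.

P_X ≈ 1260 kg VSS/d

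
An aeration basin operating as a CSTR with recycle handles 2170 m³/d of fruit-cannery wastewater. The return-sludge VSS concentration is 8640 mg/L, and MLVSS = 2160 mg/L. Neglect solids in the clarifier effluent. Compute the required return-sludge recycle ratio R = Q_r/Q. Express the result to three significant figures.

R = Q_r/Q = X/(X_r − X) = 2160 / (8640 − 2160) = 0.3333.

R ≈ 0.333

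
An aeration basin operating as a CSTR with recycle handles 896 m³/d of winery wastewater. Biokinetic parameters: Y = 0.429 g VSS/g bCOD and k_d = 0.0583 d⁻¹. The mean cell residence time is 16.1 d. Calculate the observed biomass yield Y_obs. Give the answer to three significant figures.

Y_obs = Y / (1 + k_d θ_c) = 0.429 / (1 + 0.0583 × 16.1) = 0.429 / 1.939 = 0.2213.

Y_obs ≈ 0.221 g VSS/g bCOD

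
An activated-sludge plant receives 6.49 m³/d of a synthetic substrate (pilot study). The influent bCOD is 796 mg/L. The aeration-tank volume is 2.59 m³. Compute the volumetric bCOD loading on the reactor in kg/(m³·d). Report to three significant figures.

L_v ≈ 1.99 kg bCOD/(m³·d)

Volumetric loading L_v = Q·S₀ / V = 6.49 × 796 g/m³ / 2.590 m³ = 1995 g/(m³·d) = 1.995 kg bCOD/(m³·d).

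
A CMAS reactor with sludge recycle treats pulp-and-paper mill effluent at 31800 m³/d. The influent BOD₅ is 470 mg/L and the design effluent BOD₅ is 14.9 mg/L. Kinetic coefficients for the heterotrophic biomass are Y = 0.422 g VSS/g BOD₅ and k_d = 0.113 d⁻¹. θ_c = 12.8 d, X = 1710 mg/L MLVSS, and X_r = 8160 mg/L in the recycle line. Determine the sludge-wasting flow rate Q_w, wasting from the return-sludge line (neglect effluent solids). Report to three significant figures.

Rearranging the biomass balance for a CMAS with decay, V = Y·Q·ΔS·θ_c / [X·(1+k_d θ_c)] = 0.422 × 31800 × (470 − 14.9) × 12.8 / [1710 × (1 + 0.113 × 12.8)] = 7.82×10^7 / 4183 = 18687 m³.
Wasting from the return line (neglecting effluent solids): Q_w = V·X / (θ_c·X_r) = 18687 × 1710 / (12.8 × 8160) = 305.9 m³/d.

Q_w ≈ 306 m³/d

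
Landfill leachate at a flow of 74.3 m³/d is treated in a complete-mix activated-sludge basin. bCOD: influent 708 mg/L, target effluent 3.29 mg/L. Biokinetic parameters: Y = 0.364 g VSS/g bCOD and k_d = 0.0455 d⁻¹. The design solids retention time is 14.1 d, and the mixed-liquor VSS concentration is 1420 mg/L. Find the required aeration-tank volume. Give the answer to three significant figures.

V ≈ 115 m³

Steady-state biomass mass balance: V·X·(1 + k_d·θ_c) = Y·Q·(S₀ − S)·θ_c, so V = 0.364 × 74.3 × (708 − 3.29) × 14.1 / [1420 × (1 + 0.0455 × 14.1)] = 2.69×10^5 / 2331 = 115.3 m³.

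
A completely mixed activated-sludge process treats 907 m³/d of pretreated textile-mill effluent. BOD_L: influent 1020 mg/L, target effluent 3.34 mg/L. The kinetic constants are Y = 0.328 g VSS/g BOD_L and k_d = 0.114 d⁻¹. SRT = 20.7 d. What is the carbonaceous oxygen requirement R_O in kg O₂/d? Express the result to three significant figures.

R_O ≈ 794 kg O₂/d

Observed yield with endogenous decay: Y_obs = Y / (1 + k_d·θ_c) = 0.328 / (1 + 0.114 × 20.7) = 0.328 / 3.360 = 0.09762 g VSS/g BOD_L.
Substrate removed = Q·(S₀ − S) = 907 m³/d × (1020 − 3.34) g/m³ = 9.22×10^5 g/d = 922.1 kg/d.
Biomass synthesised: P_X = Y_obs × 922.1 = 90.02 kg VSS/d.
R_O = Q·ΔS − 1.42 P_X = 922.1 − 127.8 = 794.3 kg O₂/d.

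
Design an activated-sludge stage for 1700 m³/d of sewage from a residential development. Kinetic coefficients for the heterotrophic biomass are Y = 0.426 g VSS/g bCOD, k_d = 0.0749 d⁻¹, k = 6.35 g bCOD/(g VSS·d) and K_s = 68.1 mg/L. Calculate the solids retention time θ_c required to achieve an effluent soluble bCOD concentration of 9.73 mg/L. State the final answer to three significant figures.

Specific growth rate at S = 9.73 mg/L: μ = YkS/(K_s+S) = 0.426·6.35·9.73/(68.1+9.73) = 0.3382 d⁻¹.
1/θ_c = 0.3382 − 0.0749 = 0.2633 d⁻¹, so θ_c = 3.798 d.

θ_c ≈ 3.80 d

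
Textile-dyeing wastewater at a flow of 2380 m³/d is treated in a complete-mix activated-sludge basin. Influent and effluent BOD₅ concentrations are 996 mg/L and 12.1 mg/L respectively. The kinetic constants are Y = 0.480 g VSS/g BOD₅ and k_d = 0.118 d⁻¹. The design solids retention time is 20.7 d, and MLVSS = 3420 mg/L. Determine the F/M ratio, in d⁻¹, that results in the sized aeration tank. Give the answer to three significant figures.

Steady-state biomass mass balance: V·X·(1 + k_d·θ_c) = Y·Q·(S₀ − S)·θ_c, so V = 0.480 × 2380 × (996 − 12.1) × 20.7 / [3420 × (1 + 0.118 × 20.7)] = 2.33×10^7 / 11774 = 1976 m³.
F/M = applied load / biomass = Q·S₀/(V·X) = 2380 × 996 / (1976 × 3420) = 0.3507 d⁻¹.

F/M ≈ 0.351 d⁻¹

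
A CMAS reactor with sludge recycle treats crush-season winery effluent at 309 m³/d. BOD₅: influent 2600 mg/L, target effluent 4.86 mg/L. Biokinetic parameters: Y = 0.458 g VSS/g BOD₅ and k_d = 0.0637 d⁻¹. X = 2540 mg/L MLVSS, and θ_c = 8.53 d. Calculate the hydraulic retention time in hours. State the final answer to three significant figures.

Rearranging the biomass balance for a CMAS with decay, V = Y·Q·ΔS·θ_c / [X·(1+k_d θ_c)] = 0.458 × 309 × (2600 − 4.86) × 8.53 / [2540 × (1 + 0.0637 × 8.53)] = 3.13×10^6 / 3920 = 799.2 m³.
Hydraulic retention time τ = V/Q = 799.2 / 309 = 2.586 d = 62.07 h.

τ ≈ 62.1 h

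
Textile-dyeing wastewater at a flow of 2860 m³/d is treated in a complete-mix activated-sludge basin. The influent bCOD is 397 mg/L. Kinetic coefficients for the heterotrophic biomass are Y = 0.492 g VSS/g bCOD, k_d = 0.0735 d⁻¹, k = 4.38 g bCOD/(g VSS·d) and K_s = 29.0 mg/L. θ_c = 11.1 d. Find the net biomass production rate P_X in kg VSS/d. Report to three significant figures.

P_X ≈ 306 kg VSS/d

From the Monod/SRT balance for a CMAS, S = K_s·(1+k_d θ_c)/[θ_c·(Y k − k_d) − 1] = 29.0 × (1 + 0.0735 × 11.1) / [11.1 × (0.492 × 4.38 − 0.0735) − 1] = 52.66 / 22.10 = 2.382 mg/L.
Y_obs = Y / (1 + k_d θ_c) = 0.492 / (1 + 0.0735 × 11.1) = 0.492 / 1.816 = 0.2709.
Q·(S₀ − S) = 2860 × (397 − 2.38) × 10⁻³ = 1129 kg/d removed.
P_X = Y_obs · Q(S₀ − S) = 0.2709 × 1129 = 305.8 kg VSS/d.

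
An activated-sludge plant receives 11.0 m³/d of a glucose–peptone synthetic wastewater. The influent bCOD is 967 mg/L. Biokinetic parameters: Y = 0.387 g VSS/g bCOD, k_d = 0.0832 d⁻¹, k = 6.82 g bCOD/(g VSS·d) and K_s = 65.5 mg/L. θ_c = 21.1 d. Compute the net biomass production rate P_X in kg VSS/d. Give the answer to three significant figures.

For a completely mixed reactor with recycle the Lawrence–McCarty relation gives S = K_s·(1 + k_d·θ_c) / [θ_c·(Y·k − k_d) − 1] = 65.5 × (1 + 0.0832 × 21.1) / [21.1 × (0.387 × 6.82 − 0.0832) − 1] = 180.5 / 52.93 = 3.410 mg/L.
Observed yield with endogenous decay: Y_obs = Y / (1 + k_d·θ_c) = 0.387 / (1 + 0.0832 × 21.1) = 0.387 / 2.756 = 0.1404 g VSS/g bCOD.
Mass of bCOD removed per day: Q(S₀ − S) = 11.0 × 963.6 g/m³ = 10.60 kg/d.
Biomass produced: P_X = Y_obs·Q·ΔS = 0.1404 × 10.60 ≈ 1.489 kg VSS/d.

P_X ≈ 1.49 kg VSS/d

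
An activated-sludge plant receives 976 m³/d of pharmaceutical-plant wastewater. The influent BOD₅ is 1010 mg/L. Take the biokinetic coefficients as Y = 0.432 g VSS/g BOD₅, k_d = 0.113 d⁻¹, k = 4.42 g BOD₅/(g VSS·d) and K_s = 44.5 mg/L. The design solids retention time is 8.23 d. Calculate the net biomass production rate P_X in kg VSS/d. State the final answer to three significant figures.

From the Monod/SRT balance for a CMAS, S = K_s·(1+k_d θ_c)/[θ_c·(Y k − k_d) − 1] = 44.5 × (1 + 0.113 × 8.23) / [8.23 × (0.432 × 4.42 − 0.113) − 1] = 85.88 / 13.78 = 6.230 mg/L.
Y_obs = Y / (1 + k_d θ_c) = 0.432 / (1 + 0.113 × 8.23) = 0.432 / 1.930 = 0.2238.
Mass of BOD₅ removed per day: Q(S₀ − S) = 976 × 1004 g/m³ = 979.7 kg/d.
Biomass produced: P_X = Y_obs·Q·ΔS = 0.2238 × 979.7 ≈ 219.3 kg VSS/d.

P_X ≈ 219 kg VSS/d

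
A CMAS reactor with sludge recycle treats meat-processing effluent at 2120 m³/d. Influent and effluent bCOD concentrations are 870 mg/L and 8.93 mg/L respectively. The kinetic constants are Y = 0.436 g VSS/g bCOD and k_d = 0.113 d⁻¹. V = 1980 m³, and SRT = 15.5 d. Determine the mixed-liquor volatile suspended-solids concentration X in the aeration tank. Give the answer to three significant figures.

X ≈ 2260 mg/L

From V·X·(1 + k_d·θ_c) = Y·Q·(S₀ − S)·θ_c: X = 0.436 × 2120 × (870 − 8.93) × 15.5 / [1980 × (1 + 0.113 × 15.5)] = 2264 mg/L.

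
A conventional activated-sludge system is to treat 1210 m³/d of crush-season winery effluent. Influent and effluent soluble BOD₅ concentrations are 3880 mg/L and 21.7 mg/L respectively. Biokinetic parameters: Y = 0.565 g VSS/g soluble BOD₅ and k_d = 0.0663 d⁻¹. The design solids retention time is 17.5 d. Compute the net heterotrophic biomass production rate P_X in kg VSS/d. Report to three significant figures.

Correct the yield for decay: Y_obs = Y/(1 + k_d θ_c) = 0.565 / (1 + 0.0663 × 17.5) = 0.565 / 2.160 = 0.2615.
Mass of soluble BOD₅ removed per day: Q(S₀ − S) = 1210 × 3858 g/m³ = 4669 kg/d.
P_X = Y_obs · Q(S₀ − S) = 0.2615 × 4669 = 1221 kg VSS/d.

P_X ≈ 1220 kg VSS/d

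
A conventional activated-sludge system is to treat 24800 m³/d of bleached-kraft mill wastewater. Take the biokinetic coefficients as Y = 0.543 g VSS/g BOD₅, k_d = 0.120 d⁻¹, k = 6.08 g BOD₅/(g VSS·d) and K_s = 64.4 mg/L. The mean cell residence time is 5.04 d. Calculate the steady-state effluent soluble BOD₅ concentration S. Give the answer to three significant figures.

For a completely mixed reactor with recycle the Lawrence–McCarty relation gives S = K_s·(1 + k_d·θ_c) / [θ_c·(Y·k − k_d) − 1] = 64.4 × (1 + 0.120 × 5.04) / [5.04 × (0.543 × 6.08 − 0.120) − 1] = 103.3 / 15.03 = 6.874 mg/L.

S ≈ 6.87 mg/L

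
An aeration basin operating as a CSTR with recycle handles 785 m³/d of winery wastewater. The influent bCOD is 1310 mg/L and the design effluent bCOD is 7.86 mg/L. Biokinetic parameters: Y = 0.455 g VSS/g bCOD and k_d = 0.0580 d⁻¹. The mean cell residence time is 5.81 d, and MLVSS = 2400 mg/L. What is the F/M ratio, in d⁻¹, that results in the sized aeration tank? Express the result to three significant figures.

F/M ≈ 0.509 d⁻¹

Rearranging the biomass balance for a CMAS with decay, V = Y·Q·ΔS·θ_c / [X·(1+k_d θ_c)] = 0.455 × 785 × (1310 − 7.86) × 5.81 / [2400 × (1 + 0.0580 × 5.81)] = 2.7×10^6 / 3209 = 842.1 m³.
Food-to-microorganism ratio F/M = Q S₀ / (V X) = 785 × 1310 / (842.1 × 2400) = 0.5088 d⁻¹.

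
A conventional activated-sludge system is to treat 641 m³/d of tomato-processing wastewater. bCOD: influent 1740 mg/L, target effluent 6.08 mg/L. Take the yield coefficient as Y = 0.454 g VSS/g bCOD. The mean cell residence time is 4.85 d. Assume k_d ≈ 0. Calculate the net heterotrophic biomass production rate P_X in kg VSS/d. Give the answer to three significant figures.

No decay correction is needed, so Y_obs = Y = 0.454.
Q·(S₀ − S) = 641 × (1740 − 6.08) × 10⁻³ = 1111 kg/d removed.
Biomass produced: P_X = Y_obs·Q·ΔS = 0.4540 × 1111 ≈ 504.6 kg VSS/d.

P_X ≈ 505 kg VSS/d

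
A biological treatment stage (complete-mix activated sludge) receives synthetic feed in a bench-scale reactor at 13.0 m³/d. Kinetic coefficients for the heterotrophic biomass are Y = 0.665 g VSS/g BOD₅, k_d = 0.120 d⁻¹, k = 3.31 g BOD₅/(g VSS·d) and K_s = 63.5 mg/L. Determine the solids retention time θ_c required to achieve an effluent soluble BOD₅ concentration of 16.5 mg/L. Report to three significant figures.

θ_c ≈ 2.99 d

Specific growth rate at S = 16.5 mg/L: μ = YkS/(K_s+S) = 0.665·3.31·16.5/(63.5+16.5) = 0.4540 d⁻¹.
1/θ_c = 0.4540 − 0.120 = 0.3340 d⁻¹, so θ_c = 2.994 d.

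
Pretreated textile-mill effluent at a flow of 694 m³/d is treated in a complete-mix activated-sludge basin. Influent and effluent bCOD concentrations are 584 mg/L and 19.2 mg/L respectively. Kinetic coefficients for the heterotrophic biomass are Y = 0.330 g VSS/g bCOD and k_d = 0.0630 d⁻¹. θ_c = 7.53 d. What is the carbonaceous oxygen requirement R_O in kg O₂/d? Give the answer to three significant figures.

Observed yield with endogenous decay: Y_obs = Y / (1 + k_d·θ_c) = 0.330 / (1 + 0.0630 × 7.53) = 0.330 / 1.474 = 0.2238 g VSS/g bCOD.
Substrate removed = Q·(S₀ − S) = 694 m³/d × (584 − 19.2) g/m³ = 3.92×10^5 g/d = 392.0 kg/d.
Biomass synthesised: P_X = Y_obs × 392.0 = 87.73 kg VSS/d.
Carbonaceous O₂ demand = substrate oxidised − cell-mass equivalent = 392.0 − 1.42 × 87.73 = 267.4 kg O₂/d.

R_O ≈ 267 kg O₂/d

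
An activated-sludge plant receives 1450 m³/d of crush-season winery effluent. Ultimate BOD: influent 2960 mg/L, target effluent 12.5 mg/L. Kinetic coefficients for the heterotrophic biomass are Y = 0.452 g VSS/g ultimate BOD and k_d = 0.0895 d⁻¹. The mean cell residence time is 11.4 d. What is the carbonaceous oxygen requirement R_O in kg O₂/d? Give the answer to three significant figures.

Correct the yield for decay: Y_obs = Y/(1 + k_d θ_c) = 0.452 / (1 + 0.0895 × 11.4) = 0.452 / 2.020 = 0.2237.
Mass of ultimate BOD removed per day: Q(S₀ − S) = 1450 × 2948 g/m³ = 4274 kg/d.
Biomass synthesised: P_X = Y_obs × 4274 = 956.2 kg VSS/d.
R_O = Q·(S₀ − S) − 1.42·P_X = 4274 − 1.42 × 956.2 = 2916 kg O₂/d.

R_O ≈ 2920 kg O₂/d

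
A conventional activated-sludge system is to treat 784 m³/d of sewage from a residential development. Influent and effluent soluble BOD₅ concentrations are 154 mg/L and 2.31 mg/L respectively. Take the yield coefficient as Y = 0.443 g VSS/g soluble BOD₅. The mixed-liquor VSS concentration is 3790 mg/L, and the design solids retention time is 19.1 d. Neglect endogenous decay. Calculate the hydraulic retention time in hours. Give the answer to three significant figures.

τ ≈ 8.13 h

V·X = Y·Q·ΔS·θ_c gives V = 0.443 × 784 × (154 − 2.31) × 19.1 / 3790 = 265.5 m³.
HRT = V/Q = 265.5 m³ / 784 m³·d⁻¹ = 0.3387 d × 24 = 8.128 h.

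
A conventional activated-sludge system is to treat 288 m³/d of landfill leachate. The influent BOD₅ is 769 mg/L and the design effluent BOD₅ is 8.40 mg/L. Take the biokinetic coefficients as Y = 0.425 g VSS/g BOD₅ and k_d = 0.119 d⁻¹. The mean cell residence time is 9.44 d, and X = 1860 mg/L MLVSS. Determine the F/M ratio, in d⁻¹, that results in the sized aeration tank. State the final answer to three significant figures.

F/M ≈ 0.535 d⁻¹

Steady-state biomass mass balance: V·X·(1 + k_d·θ_c) = Y·Q·(S₀ − S)·θ_c, so V = 0.425 × 288 × (769 − 8.40) × 9.44 / [1860 × (1 + 0.119 × 9.44)] = 8.79×10^5 / 3949 = 222.5 m³.
F/M = applied load / biomass = Q·S₀/(V·X) = 288 × 769 / (222.5 × 1860) = 0.5351 d⁻¹.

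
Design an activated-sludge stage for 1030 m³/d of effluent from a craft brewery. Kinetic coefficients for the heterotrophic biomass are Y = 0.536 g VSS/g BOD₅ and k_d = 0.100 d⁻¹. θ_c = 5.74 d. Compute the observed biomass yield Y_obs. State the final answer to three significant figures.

Y_obs ≈ 0.341 g VSS/g BOD₅

Observed yield with endogenous decay: Y_obs = Y / (1 + k_d·θ_c) = 0.536 / (1 + 0.100 × 5.74) = 0.536 / 1.574 = 0.3405 g VSS/g BOD₅.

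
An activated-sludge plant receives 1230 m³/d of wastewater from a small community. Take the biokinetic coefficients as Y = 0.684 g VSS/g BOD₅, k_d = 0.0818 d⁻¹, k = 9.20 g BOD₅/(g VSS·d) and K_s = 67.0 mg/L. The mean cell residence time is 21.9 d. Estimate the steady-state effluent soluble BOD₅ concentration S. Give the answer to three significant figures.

S ≈ 1.39 mg/L

For a completely mixed reactor with recycle the Lawrence–McCarty relation gives S = K_s·(1 + k_d·θ_c) / [θ_c·(Y·k − k_d) − 1] = 67.0 × (1 + 0.0818 × 21.9) / [21.9 × (0.684 × 9.20 − 0.0818) − 1] = 187.0 / 135.0 = 1.385 mg/L.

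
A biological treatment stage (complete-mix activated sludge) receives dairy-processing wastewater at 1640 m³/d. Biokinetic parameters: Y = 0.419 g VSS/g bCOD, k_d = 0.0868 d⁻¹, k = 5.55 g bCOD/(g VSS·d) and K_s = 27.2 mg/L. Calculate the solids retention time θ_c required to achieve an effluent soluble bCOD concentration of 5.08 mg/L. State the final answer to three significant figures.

θ_c ≈ 3.58 d

From 1/θ_c = Y·k·S/(K_s + S) − k_d: Y·k·S/(K_s+S) = 0.419 × 5.55 × 5.08 / (27.2 + 5.08) = 0.3660 d⁻¹.
θ_c = 1/(μ − k_d) = 1/(0.3660 − 0.0868) = 1/0.2792 = 3.582 d.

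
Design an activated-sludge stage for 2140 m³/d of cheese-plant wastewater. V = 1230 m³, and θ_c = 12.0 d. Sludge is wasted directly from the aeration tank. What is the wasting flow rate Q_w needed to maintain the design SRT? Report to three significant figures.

Q_w ≈ 102 m³/d

With mixed-liquor wasting, θ_c = V/Q_w, so Q_w = V/θ_c = 1230/12.0 = 102.5 m³/d.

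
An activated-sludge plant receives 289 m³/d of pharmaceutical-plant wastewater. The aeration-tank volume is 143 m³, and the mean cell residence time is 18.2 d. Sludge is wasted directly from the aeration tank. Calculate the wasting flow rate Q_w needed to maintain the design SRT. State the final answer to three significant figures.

Q_w ≈ 7.86 m³/d

For wasting at MLVSS concentration, Q_w = V/θ_c = 143.0/18.2 = 7.857 m³/d.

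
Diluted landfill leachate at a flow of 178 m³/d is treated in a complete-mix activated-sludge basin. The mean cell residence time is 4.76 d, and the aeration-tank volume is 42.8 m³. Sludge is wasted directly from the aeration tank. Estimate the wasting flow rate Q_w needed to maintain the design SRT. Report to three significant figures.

Wasting from the aeration tank: Q_w = V / θ_c = 42.80 / 4.76 = 8.992 m³/d.

Q_w ≈ 8.99 m³/d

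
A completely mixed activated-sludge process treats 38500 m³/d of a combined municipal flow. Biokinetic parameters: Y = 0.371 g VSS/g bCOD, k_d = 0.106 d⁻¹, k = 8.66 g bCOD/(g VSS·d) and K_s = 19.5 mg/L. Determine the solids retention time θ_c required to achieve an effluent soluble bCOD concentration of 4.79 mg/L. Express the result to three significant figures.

Specific growth rate at S = 4.79 mg/L: μ = YkS/(K_s+S) = 0.371·8.66·4.79/(19.5+4.79) = 0.6336 d⁻¹.
θ_c = 1/(μ − k_d) = 1/(0.6336 − 0.106) = 1/0.5276 = 1.895 d.

θ_c ≈ 1.90 d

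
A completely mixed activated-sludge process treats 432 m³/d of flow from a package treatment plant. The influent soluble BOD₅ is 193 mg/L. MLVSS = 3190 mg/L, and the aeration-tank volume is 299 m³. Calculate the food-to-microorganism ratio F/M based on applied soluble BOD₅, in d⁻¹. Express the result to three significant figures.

Food-to-microorganism ratio F/M = Q S₀ / (V X) = 432 × 193 / (299.0 × 3190) = 0.08741 d⁻¹.

F/M ≈ 0.0874 d⁻¹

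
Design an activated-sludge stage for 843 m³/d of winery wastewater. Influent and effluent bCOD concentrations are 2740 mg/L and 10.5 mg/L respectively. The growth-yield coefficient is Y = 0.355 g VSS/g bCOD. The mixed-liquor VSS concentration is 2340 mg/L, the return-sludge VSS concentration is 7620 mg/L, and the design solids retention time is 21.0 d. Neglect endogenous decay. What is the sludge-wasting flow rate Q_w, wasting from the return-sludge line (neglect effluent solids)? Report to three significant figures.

Q_w ≈ 107 m³/d

V·X = Y·Q·ΔS·θ_c gives V = 0.355 × 843 × (2740 − 10.5) × 21.0 / 2340 = 7331 m³.
Wasting from the return line (neglecting effluent solids): Q_w = V·X / (θ_c·X_r) = 7331 × 2340 / (21.0 × 7620) = 107.2 m³/d.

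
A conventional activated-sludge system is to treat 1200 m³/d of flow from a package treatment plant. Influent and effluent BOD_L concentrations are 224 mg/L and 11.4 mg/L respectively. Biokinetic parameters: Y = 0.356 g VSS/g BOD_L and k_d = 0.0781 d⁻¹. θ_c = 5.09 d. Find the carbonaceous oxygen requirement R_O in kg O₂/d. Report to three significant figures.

R_O ≈ 163 kg O₂/d

Y_obs = Y / (1 + k_d θ_c) = 0.356 / (1 + 0.0781 × 5.09) = 0.356 / 1.398 = 0.2547.
ΔS = 224 − 11.4 = 212.6 mg/L, so the substrate removal rate is 1200 × 212.6/1000 = 255.1 kg BOD_L/d.
P_X = Y_obs·Q·(S₀ − S) = 0.2547 × 255.1 = 64.99 kg VSS/d.
R_O = Q·ΔS − 1.42 P_X = 255.1 − 92.28 = 162.8 kg O₂/d.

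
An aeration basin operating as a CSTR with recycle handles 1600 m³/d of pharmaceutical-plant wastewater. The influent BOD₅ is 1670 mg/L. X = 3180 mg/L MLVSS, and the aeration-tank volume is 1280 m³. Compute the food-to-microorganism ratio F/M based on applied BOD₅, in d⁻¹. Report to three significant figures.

F/M = Q·S₀ / (V·X) = 1600 × 1670 / (1280 × 3180) = 0.6564 g BOD₅·(g VSS·d)⁻¹.

F/M ≈ 0.656 d⁻¹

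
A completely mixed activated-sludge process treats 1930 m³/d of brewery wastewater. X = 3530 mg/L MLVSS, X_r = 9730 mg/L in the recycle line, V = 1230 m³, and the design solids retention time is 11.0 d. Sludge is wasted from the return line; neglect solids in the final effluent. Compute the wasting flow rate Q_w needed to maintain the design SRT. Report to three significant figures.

Q_w ≈ 40.6 m³/d

Q_w = (V·X)/(θ_c X_r) = 1230 × 3530 / (11.0 × 9730) = 40.57 m³/d.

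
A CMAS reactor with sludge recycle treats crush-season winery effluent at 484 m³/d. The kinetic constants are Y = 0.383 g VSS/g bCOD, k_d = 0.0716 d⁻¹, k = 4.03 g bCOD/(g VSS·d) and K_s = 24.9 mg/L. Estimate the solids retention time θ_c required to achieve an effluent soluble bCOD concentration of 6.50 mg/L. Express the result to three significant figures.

θ_c ≈ 4.03 d

At the target effluent, Y k S/(K_s+S) = 0.383×4.03×6.50/31.40 = 0.3195 d⁻¹.
Then 1/θ_c = μ − k_d = 0.3195 − 0.0716 = 0.2479 d⁻¹, giving θ_c = 4.034 d.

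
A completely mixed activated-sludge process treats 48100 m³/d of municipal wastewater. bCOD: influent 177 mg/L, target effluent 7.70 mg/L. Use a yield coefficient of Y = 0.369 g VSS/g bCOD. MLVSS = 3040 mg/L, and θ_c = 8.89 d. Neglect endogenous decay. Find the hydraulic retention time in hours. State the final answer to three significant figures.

τ ≈ 4.38 h

With k_d = 0 the design equation reduces to V = Y Q (S₀−S) θ_c / X = 0.369 × 48100 × (177 − 7.70) × 8.89 / 3040 = 8787 m³.
HRT = V/Q = 8787 m³ / 48100 m³·d⁻¹ = 0.1827 d × 24 = 4.385 h.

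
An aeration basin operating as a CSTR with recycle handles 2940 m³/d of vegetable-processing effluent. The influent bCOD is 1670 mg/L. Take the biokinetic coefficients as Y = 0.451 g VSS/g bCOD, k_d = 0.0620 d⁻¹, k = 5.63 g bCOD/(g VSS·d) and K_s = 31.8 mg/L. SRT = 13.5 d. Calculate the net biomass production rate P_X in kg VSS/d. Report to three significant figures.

For a completely mixed reactor with recycle the Lawrence–McCarty relation gives S = K_s·(1 + k_d·θ_c) / [θ_c·(Y·k − k_d) − 1] = 31.8 × (1 + 0.0620 × 13.5) / [13.5 × (0.451 × 5.63 − 0.0620) − 1] = 58.42 / 32.44 = 1.801 mg/L.
Observed yield with endogenous decay: Y_obs = Y / (1 + k_d·θ_c) = 0.451 / (1 + 0.0620 × 13.5) = 0.451 / 1.837 = 0.2455 g VSS/g bCOD.
Substrate removed = Q·(S₀ − S) = 2940 m³/d × (1670 − 1.80) g/m³ = 4.9×10^6 g/d = 4905 kg/d.
Net biomass production P_X = Y_obs × Q·(S₀ − S) = 0.2455 × 4905 = 1204 kg VSS/d.

P_X ≈ 1200 kg VSS/d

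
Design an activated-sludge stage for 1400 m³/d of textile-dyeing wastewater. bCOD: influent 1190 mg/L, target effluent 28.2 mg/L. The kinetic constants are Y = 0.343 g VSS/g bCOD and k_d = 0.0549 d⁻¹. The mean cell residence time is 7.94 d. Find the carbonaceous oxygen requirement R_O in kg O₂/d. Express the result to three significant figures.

Observed yield with endogenous decay: Y_obs = Y / (1 + k_d·θ_c) = 0.343 / (1 + 0.0549 × 7.94) = 0.343 / 1.436 = 0.2389 g VSS/g bCOD.
Substrate removed = Q·(S₀ − S) = 1400 m³/d × (1190 − 28.2) g/m³ = 1.63×10^6 g/d = 1627 kg/d.
Net sludge production P_X = 0.2389 × 1627 = 388.5 kg VSS/d.
R_O = Q·ΔS − 1.42 P_X = 1627 − 551.7 = 1075 kg O₂/d.

R_O ≈ 1070 kg O₂/d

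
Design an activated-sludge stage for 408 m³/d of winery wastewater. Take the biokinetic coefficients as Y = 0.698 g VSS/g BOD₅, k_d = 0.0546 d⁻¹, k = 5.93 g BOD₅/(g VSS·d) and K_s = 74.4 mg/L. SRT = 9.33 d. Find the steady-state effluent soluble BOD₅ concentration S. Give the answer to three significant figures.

Effluent substrate depends only on kinetics and SRT: S = K_s(1 + k_d θ_c) / [θ_c(Yk − k_d) − 1] = 74.4 × (1 + 0.0546 × 9.33) / [9.33 × (0.698 × 5.93 − 0.0546) − 1] = 112.3 / 37.11 = 3.026 mg/L.

S ≈ 3.03 mg/L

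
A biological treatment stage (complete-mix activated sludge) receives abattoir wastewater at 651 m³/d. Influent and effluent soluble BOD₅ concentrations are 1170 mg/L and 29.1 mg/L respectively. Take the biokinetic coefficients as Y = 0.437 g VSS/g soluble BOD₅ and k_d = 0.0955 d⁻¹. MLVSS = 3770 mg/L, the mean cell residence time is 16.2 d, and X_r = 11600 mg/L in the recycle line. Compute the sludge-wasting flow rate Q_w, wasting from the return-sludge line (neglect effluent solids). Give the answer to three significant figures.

Steady-state biomass mass balance: V·X·(1 + k_d·θ_c) = Y·Q·(S₀ − S)·θ_c, so V = 0.437 × 651 × (1170 − 29.1) × 16.2 / [3770 × (1 + 0.0955 × 16.2)] = 5.26×10^6 / 9603 = 547.6 m³.
θ_c = V·X/(Q_w·X_r) when wasting from the recycle, so Q_w = V·X/(θ_c·X_r) = 547.6 × 3770 / (16.2 × 11600) = 10.99 m³/d.

Q_w ≈ 11.0 m³/d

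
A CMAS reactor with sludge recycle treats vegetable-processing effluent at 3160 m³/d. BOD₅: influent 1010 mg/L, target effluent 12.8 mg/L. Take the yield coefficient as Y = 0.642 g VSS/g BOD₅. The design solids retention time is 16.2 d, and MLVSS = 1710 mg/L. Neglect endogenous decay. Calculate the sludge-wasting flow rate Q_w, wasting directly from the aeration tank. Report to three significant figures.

Q_w ≈ 1180 m³/d

With k_d = 0 the design equation reduces to V = Y Q (S₀−S) θ_c / X = 0.642 × 3160 × (1010 − 12.8) × 16.2 / 1710 = 19166 m³.
For wasting at MLVSS concentration, Q_w = V/θ_c = 19166/16.2 = 1183 m³/d.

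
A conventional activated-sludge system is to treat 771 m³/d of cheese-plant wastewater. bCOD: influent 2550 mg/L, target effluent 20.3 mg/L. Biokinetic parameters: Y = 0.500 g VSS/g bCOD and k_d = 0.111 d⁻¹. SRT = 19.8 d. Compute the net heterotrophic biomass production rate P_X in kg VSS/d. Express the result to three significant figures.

Y_obs = Y / (1 + k_d θ_c) = 0.500 / (1 + 0.111 × 19.8) = 0.500 / 3.198 = 0.1564.
Substrate removed = Q·(S₀ − S) = 771 m³/d × (2550 − 20.3) g/m³ = 1.95×10^6 g/d = 1950 kg/d.
P_X = Y_obs · Q(S₀ − S) = 0.1564 × 1950 = 305.0 kg VSS/d.

P_X ≈ 305 kg VSS/d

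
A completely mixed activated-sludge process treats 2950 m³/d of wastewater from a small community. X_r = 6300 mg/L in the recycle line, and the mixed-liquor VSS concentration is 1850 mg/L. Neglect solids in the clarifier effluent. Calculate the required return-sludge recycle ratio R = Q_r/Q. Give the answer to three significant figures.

Solids balance on the clarifier gives (1+R)X = R·X_r, so R = X/(X_r − X) = 1850 / (6300 − 1850) = 0.4157.

R ≈ 0.416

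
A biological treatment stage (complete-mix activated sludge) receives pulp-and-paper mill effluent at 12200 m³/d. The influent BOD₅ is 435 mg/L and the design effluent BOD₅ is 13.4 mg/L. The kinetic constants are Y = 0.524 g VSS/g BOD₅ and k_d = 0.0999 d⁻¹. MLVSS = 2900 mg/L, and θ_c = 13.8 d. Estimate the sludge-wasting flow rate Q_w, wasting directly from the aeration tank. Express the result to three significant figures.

Q_w ≈ 391 m³/d

From the SRT design equation V = Y Q (S₀−S) θ_c / [X (1 + k_d θ_c)] = 0.524 × 12200 × (435 − 13.4) × 13.8 / [2900 × (1 + 0.0999 × 13.8)] = 3.72×10^7 / 6898 = 5392 m³.
With mixed-liquor wasting, θ_c = V/Q_w, so Q_w = V/θ_c = 5392/13.8 = 390.7 m³/d.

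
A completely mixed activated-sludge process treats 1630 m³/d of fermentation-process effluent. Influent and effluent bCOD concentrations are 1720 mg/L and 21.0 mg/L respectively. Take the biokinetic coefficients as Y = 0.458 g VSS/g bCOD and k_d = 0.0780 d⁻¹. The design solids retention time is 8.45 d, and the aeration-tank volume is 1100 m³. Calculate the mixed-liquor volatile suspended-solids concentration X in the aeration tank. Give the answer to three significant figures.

X ≈ 5870 mg/L

From V·X·(1 + k_d·θ_c) = Y·Q·(S₀ − S)·θ_c: X = 0.458 × 1630 × (1720 − 21.0) × 8.45 / [1100 × (1 + 0.0780 × 8.45)] = 5873 mg/L.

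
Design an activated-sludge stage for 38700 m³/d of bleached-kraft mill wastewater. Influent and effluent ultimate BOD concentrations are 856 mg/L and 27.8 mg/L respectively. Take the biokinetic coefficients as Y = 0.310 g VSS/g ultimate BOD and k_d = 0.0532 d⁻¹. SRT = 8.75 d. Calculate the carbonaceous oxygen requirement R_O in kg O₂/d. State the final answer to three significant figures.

Observed yield with endogenous decay: Y_obs = Y / (1 + k_d·θ_c) = 0.310 / (1 + 0.0532 × 8.75) = 0.310 / 1.466 = 0.2115 g VSS/g ultimate BOD.
ΔS = 856 − 27.8 = 828.2 mg/L, so the substrate removal rate is 38700 × 828.2/1000 = 32051 kg ultimate BOD/d.
Net sludge production P_X = 0.2115 × 32051 = 6780 kg VSS/d.
R_O = Q·(S₀ − S) − 1.42·P_X = 32051 − 1.42 × 6780 = 22424 kg O₂/d.

R_O ≈ 22400 kg O₂/d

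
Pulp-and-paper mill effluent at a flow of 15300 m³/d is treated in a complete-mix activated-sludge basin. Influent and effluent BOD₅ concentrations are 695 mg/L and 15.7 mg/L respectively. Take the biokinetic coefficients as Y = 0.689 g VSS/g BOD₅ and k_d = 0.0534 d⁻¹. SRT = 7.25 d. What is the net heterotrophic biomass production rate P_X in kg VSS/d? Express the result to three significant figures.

The observed yield is Y_obs = Y/(1 + k_d·θ_c) = 0.689 / (1 + 0.0534 × 7.25) = 0.689 / 1.387 = 0.4967 g VSS per g BOD₅ removed.
Q·(S₀ − S) = 15300 × (695 − 15.7) × 10⁻³ = 10393 kg/d removed.
So the net sludge growth is P_X = 0.4967 × 10393 = 5162 kg VSS/d.

P_X ≈ 5160 kg VSS/d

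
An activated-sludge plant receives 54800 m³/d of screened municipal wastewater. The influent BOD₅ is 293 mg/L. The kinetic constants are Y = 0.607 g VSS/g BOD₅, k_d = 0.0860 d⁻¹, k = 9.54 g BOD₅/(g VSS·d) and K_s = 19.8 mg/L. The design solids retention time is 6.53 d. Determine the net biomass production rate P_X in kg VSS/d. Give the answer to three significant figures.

P_X ≈ 6220 kg VSS/d

Effluent substrate depends only on kinetics and SRT: S = K_s(1 + k_d θ_c) / [θ_c(Yk − k_d) − 1] = 19.8 × (1 + 0.0860 × 6.53) / [6.53 × (0.607 × 9.54 − 0.0860) − 1] = 30.92 / 36.25 = 0.8529 mg/L.
Observed yield with endogenous decay: Y_obs = Y / (1 + k_d·θ_c) = 0.607 / (1 + 0.0860 × 6.53) = 0.607 / 1.562 = 0.3887 g VSS/g BOD₅.
ΔS = 293 − 0.853 = 292.1 mg/L, so the substrate removal rate is 54800 × 292.1/1000 = 16010 kg BOD₅/d.
P_X = Y_obs · Q(S₀ − S) = 0.3887 × 16010 = 6223 kg VSS/d.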